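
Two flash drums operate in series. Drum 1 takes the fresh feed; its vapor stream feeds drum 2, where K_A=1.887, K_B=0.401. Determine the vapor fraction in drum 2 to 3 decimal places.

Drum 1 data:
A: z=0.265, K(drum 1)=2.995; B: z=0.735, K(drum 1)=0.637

V/F (drum 2) = 0.162

Drum 1:
Material balance + equilibrium reduce to Σ zᵢ(Kᵢ−1)/(1+ψ₁(Kᵢ−1)) = 0.
Check two-phase: ΣzᵢKᵢ = 1.262 > 1 and Σzᵢ/Kᵢ = 1.242 > 1, so g(0) = 0.262 > 0 and g(1) = -0.242 < 0.
Binary case is linear: z₁(K₁−1)(1+ψ₁(K₂−1)) + z₂(K₂−1)(1+ψ₁(K₁−1)) = 0
⇒ ψ₁ = [z₁(K₁−1)+z₂(K₂−1)] / [−(K₁−1)(K₂−1)] = 0.2619/0.7242 = 0.362
Drum-1 compositions:
  A: x = 0.154, y = 0.461
  B: x = 0.846, y = 0.539
Drum-2 feed = drum-1 vapor: z₂ = (0.4611, 0.5389).
Drum 2:
Rachford–Rice: g(ψ₂) = Σ zᵢ(Kᵢ−1)/(1+ψ₂(Kᵢ−1)) = 0.
g(0) = ΣzᵢKᵢ − 1 = 0.086 and g(1) = 1 − Σzᵢ/Kᵢ = -0.588, so a root lies in (0, 1).
Binary case is linear: z₁(K₁−1)(1+ψ₂(K₂−1)) + z₂(K₂−1)(1+ψ₂(K₁−1)) = 0
⇒ ψ₂ = [z₁(K₁−1)+z₂(K₂−1)] / [−(K₁−1)(K₂−1)] = 0.0861/0.5313 = 0.162
  A: x = 0.403, y = 0.761
  B: x = 0.597, y = 0.239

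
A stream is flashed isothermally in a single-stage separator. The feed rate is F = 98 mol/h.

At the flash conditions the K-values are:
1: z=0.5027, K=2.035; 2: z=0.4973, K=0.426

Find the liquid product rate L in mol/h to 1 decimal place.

Material balance + equilibrium reduce to Σ zᵢ(Kᵢ−1)/(1+β(Kᵢ−1)) = 0.
Feasibility: ΣzᵢKᵢ = 1.2348, Σzᵢ/Kᵢ = 1.4144 — both > 1, two phases present.
Binary case is linear: z₁(K₁−1)(1+β(K₂−1)) + z₂(K₂−1)(1+β(K₁−1)) = 0
⇒ β = [z₁(K₁−1)+z₂(K₂−1)] / [−(K₁−1)(K₂−1)] = 0.23484/0.59409 = 0.3953
Then V = β·F = 0.3953·98 = 38.7 mol/h and L = F − V = 59.3 mol/h.

L = 59.3 mol/h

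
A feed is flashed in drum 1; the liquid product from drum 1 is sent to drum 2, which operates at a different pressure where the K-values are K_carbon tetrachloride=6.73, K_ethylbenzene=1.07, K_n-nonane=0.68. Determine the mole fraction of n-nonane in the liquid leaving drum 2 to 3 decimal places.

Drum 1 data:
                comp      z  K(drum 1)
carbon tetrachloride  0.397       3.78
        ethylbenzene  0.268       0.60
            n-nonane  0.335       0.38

x_n-nonane (drum 2) = 0.644

Drum 1:
Let ψ₁ = V/F and solve Σ zᵢ(Kᵢ−1)/(1+ψ₁(Kᵢ−1)) = 0.
Check two-phase: ΣzᵢKᵢ = 1.789 > 1 and Σzᵢ/Kᵢ = 1.433 > 1, so g(0) = 0.789 > 0 and g(1) = -0.433 < 0.
Iterate (Newton) starting at ψ₁ = 0.58:
  ψ₁ = 0.580: g = -0.0414, g' = -0.836 → ψ₁ = 0.530
  ψ₁ = 0.530: g = 0.0004, g' = -0.856 → ψ₁ = 0.531
Converged at ψ₁ = 0.531.
Drum-1 compositions:
  carbon tetrachloride: x = 0.160, y = 0.606
  ethylbenzene: x = 0.340, y = 0.204
  n-nonane: x = 0.499, y = 0.190
Drum-2 feed = drum-1 liquid: z₂ = (0.1603, 0.3403, 0.4994).
Drum 2:
Newton–Raphson from ψ₂ = 0.5:
  ψ₂ = 0.500: g = 0.0705, g' = -0.426 → ψ₂ = 0.665
  ψ₂ = 0.665: g = 0.0107, g' = -0.311 → ψ₂ = 0.699
  ψ₂ = 0.699: g = 0.0003, g' = -0.296 → ψ₂ = 0.700
Converged at ψ₂ = 0.700.
  carbon tetrachloride: x = 0.032, y = 0.215
  ethylbenzene: x = 0.324, y = 0.347
  n-nonane: x = 0.644, y = 0.438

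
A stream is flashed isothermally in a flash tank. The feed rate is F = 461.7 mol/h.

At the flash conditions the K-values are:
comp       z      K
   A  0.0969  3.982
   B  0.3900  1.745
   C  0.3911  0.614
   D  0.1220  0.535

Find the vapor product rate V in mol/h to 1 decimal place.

V = 314.8 mol/h

Rachford–Rice: g(V/F) = Σ zᵢ(Kᵢ−1)/(1+V/F(Kᵢ−1)) = 0.
Check two-phase: ΣzᵢKᵢ = 1.3718 > 1 and Σzᵢ/Kᵢ = 1.1128 > 1, so g(0) = 0.3718 > 0 and g(1) = -0.1128 < 0.
Newton iteration, V/F⁰ = 0.5:
  V/F = 0.5000: g = 0.06671, g' = -0.3880 → V/F = 0.6719
  V/F = 0.6719: g = 0.00349, g' = -0.3537 → V/F = 0.6818
Converged at V/F = 0.6818.
Then V = V/F·F = 0.6818·461.7 = 314.8 mol/h and L = F − V = 146.9 mol/h.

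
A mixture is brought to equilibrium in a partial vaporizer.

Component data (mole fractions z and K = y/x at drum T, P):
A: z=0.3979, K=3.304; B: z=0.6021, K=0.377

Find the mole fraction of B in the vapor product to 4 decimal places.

y_B = 0.2968

Material balance + equilibrium reduce to Σ zᵢ(Kᵢ−1)/(1+β(Kᵢ−1)) = 0.
Feasibility: ΣzᵢKᵢ = 1.5417, Σzᵢ/Kᵢ = 1.7175 — both > 1, two phases present.
Newton iteration, β⁰ = 0.46:
  β = 0.4600: g = -0.08072, g' = -0.9570 → β = 0.3756
  β = 0.3756: g = 0.00172, g' = -1.0053 → β = 0.3774
Converged at β = 0.3774.
Compositions from xᵢ = zᵢ/(1+β(Kᵢ−1)), yᵢ = Kᵢxᵢ:
  A: x = 0.2128, y = 0.7032
  B: x = 0.7872, y = 0.2968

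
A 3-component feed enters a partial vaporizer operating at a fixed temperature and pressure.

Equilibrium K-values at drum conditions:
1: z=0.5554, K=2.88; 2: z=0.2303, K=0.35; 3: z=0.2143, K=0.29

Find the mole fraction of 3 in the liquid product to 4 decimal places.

Let β = V/F and solve Σ zᵢ(Kᵢ−1)/(1+β(Kᵢ−1)) = 0.
g(0) = ΣzᵢKᵢ − 1 = 0.7423 and g(1) = 1 − Σzᵢ/Kᵢ = -0.5898, so a root lies in (0, 1).
Iterate (Newton) starting at β = 0.32:
  β = 0.3200: g = 0.26605, g' = -1.1013 → β = 0.5616
  β = 0.5616: g = 0.01911, g' = -1.0046 → β = 0.5806
  β = 0.5806: g = -0.00007, g' = -1.0124 → β = 0.5805
Converged at β = 0.5805.
Compositions from xᵢ = zᵢ/(1+β(Kᵢ−1)), yᵢ = Kᵢxᵢ:
  1: x = 0.2656, y = 0.7648
  2: x = 0.3699, y = 0.1295
  3: x = 0.3646, y = 0.1057

x_3 = 0.3646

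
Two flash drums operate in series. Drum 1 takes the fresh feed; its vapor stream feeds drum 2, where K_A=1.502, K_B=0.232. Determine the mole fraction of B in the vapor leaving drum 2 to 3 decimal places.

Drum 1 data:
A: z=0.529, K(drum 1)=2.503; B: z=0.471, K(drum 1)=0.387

y_B (drum 2) = 0.092

Drum 1:
Let ψ₁ = V/F and solve Σ zᵢ(Kᵢ−1)/(1+ψ₁(Kᵢ−1)) = 0.
Feasibility: ΣzᵢKᵢ = 1.506, Σzᵢ/Kᵢ = 1.428 — both > 1, two phases present.
Iterate (Newton) starting at ψ₁ = 0.33:
  ψ₁ = 0.330: g = 0.1695, g' = -0.812 → ψ₁ = 0.539
  ψ₁ = 0.539: g = 0.0082, g' = -0.759 → ψ₁ = 0.550
Converged at ψ₁ = 0.550.
Drum-1 compositions:
  A: x = 0.290, y = 0.725
  B: x = 0.710, y = 0.275
Drum-2 feed = drum-1 vapor: z₂ = (0.7251, 0.2749).
Drum 2:
Let ψ₂ = V/F and solve Σ zᵢ(Kᵢ−1)/(1+ψ₂(Kᵢ−1)) = 0.
Check two-phase: ΣzᵢKᵢ = 1.153 > 1 and Σzᵢ/Kᵢ = 1.668 > 1, so g(0) = 0.153 > 0 and g(1) = -0.668 < 0.
Binary case is linear: z₁(K₁−1)(1+ψ₂(K₂−1)) + z₂(K₂−1)(1+ψ₂(K₁−1)) = 0
⇒ ψ₂ = [z₁(K₁−1)+z₂(K₂−1)] / [−(K₁−1)(K₂−1)] = 0.1529/0.3855 = 0.397
  A: x = 0.605, y = 0.908
  B: x = 0.395, y = 0.092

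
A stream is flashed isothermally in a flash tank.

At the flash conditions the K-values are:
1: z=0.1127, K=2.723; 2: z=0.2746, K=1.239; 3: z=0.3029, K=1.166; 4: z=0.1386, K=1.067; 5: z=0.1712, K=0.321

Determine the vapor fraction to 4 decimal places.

ψ = 0.6343

Let ψ = V/F and solve Σ zᵢ(Kᵢ−1)/(1+ψ(Kᵢ−1)) = 0.
g(0) = ΣzᵢKᵢ − 1 = 0.2031 and g(1) = 1 − Σzᵢ/Kᵢ = -0.1860, so a root lies in (0, 1).
Newton–Raphson from ψ = 0.7:
  ψ = 0.7000: g = -0.02338, g' = -0.3742 → ψ = 0.6375
  ψ = 0.6375: g = -0.00111, g' = -0.3406 → ψ = 0.6343
Converged at ψ = 0.6343.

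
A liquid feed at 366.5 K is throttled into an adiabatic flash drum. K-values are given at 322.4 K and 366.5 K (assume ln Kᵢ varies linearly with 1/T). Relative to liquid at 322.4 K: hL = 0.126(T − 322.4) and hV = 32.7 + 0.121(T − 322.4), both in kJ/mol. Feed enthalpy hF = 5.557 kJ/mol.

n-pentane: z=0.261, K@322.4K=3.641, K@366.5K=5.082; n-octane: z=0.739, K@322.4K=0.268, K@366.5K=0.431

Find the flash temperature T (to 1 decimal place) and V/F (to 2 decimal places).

T = 333.3 K, V/F = 0.13

Adiabatic flash: solve Rachford–Rice at each trial T, then check hF = ψ·hV(T) + (1−ψ)·hL(T).
  T = 322.4 K: K = (3.641, 0.268), RR gives ψ = 0.077, H_out = 2.509 kJ/mol
  T = 366.5 K: K = (5.082, 0.431), RR gives ψ = 0.278, H_out = 14.575 kJ/mol
  T = 344.4 K: K = (4.346, 0.345), RR gives ψ = 0.178, H_out = 8.558 kJ/mol
  T = 333.4 K: K = (3.990, 0.305), RR gives ψ = 0.129, H_out = 5.581 kJ/mol
  T = 327.9 K: K = (3.814, 0.286), RR gives ψ = 0.103, H_out = 4.063 kJ/mol
  T = 330.6 K: K = (3.900, 0.296), RR gives ψ = 0.116, H_out = 4.812 kJ/mol
  T = 332.0 K: K = (3.945, 0.300), RR gives ψ = 0.122, H_out = 5.197 kJ/mol
Linear interpolation between T = 332.0 (H_out = 5.197) and T = 333.4 (H_out = 5.581) on hF = 5.557 gives T ≈ 333.3 K, at which ψ = 0.13.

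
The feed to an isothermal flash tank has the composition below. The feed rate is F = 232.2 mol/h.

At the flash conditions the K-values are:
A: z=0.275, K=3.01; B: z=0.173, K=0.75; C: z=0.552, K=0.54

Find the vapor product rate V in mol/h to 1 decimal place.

V = 71.0 mol/h

Rachford–Rice: g(ψ) = Σ zᵢ(Kᵢ−1)/(1+ψ(Kᵢ−1)) = 0.
g(0) = ΣzᵢKᵢ − 1 = 0.256 and g(1) = 1 − Σzᵢ/Kᵢ = -0.344, so a root lies in (0, 1).
Newton–Raphson from ψ = 0.45:
  ψ = 0.450: g = -0.0787, g' = -0.506 → ψ = 0.294
  ψ = 0.294: g = 0.0069, g' = -0.607 → ψ = 0.306
Converged at ψ = 0.306.
Then V = ψ·F = 0.3058·232.2 = 71.0 mol/h and L = F − V = 161.2 mol/h.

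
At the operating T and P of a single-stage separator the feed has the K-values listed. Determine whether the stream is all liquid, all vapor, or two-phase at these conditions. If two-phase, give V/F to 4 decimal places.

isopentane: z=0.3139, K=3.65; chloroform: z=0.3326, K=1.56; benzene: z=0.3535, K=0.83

all vapor

ΣzᵢKᵢ = 1.9580; Σzᵢ/Kᵢ = 0.7251.
Since Σzᵢ/Kᵢ < 1 the mixture is above its dew point — single vapor phase.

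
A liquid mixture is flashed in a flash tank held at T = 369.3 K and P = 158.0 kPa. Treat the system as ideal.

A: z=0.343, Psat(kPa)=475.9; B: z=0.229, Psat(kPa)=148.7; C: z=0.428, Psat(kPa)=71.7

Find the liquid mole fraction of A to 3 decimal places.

x_A = 0.169

Raoult's law: Kᵢ = Pᵢˢᵃᵗ/P = Pᵢˢᵃᵗ/158.0.
  K_A = 475.9/158.0 = 3.01203, K_B = 148.7/158.0 = 0.94114, K_C = 71.7/158.0 = 0.45380
Let β = V/F and solve Σ zᵢ(Kᵢ−1)/(1+β(Kᵢ−1)) = 0.
Check two-phase: ΣzᵢKᵢ = 1.443 > 1 and Σzᵢ/Kᵢ = 1.300 > 1, so g(0) = 0.443 > 0 and g(1) = -0.300 < 0.
Newton–Raphson from β = 0.5:
  β = 0.500: g = 0.0085, g' = -0.588 → β = 0.515
Converged at β = 0.515.
Compositions from xᵢ = zᵢ/(1+β(Kᵢ−1)), yᵢ = Kᵢxᵢ:
  A: x = 0.169, y = 0.508
  B: x = 0.236, y = 0.222
  C: x = 0.595, y = 0.270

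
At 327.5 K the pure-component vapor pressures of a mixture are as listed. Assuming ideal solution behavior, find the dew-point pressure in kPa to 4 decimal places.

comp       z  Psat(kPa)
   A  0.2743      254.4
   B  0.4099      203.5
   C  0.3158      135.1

Pdew = 184.1620 kPa

At the dew point ψ → 1, so Σzᵢ/Kᵢ = 1 with Kᵢ = Pᵢˢᵃᵗ/P ⇒ 1/P = Σzᵢ/Pᵢˢᵃᵗ.
1/P = 0.2743/254.4 + 0.4099/203.5 + 0.3158/135.1 = 0.0054300 ⇒ P = 184.1620 kPa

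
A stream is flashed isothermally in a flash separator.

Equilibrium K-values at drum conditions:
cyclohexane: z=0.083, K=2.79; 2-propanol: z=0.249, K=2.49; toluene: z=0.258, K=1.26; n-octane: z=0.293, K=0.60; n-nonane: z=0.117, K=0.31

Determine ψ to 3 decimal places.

Newton iteration, ψ⁰ = 0.36:
  ψ = 0.360: g = 0.1488, g' = -0.510 → ψ = 0.652
  ψ = 0.652: g = 0.0088, g' = -0.481 → ψ = 0.670
Converged at ψ = 0.670.

ψ = 0.670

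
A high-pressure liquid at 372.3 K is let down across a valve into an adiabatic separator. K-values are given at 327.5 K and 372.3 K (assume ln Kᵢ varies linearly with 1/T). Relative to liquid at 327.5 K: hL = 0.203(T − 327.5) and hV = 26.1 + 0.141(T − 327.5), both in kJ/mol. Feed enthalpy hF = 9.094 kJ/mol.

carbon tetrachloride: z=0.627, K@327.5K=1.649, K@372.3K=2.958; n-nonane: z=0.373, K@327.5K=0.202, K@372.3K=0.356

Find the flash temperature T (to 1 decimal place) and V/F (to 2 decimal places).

Adiabatic flash: solve Rachford–Rice at each trial T, then check hF = ψ·hV(T) + (1−ψ)·hL(T).
  T = 327.5 K: K = (1.649, 0.202), RR gives ψ = 0.211, H_out = 5.507 kJ/mol
  T = 372.3 K: K = (2.958, 0.356), RR gives ψ = 0.783, H_out = 27.358 kJ/mol
  T = 349.9 K: K = (2.250, 0.273), RR gives ψ = 0.564, H_out = 18.489 kJ/mol
  T = 338.7 K: K = (1.936, 0.236), RR gives ψ = 0.422, H_out = 13.003 kJ/mol
  T = 333.1 K: K = (1.789, 0.219), RR gives ψ = 0.330, H_out = 9.632 kJ/mol
  T = 330.3 K: K = (1.718, 0.210), RR gives ψ = 0.275, H_out = 7.688 kJ/mol
  T = 331.7 K: K = (1.754, 0.214), RR gives ψ = 0.303, H_out = 8.686 kJ/mol
Linear interpolation between T = 331.7 (H_out = 8.686) and T = 333.1 (H_out = 9.632) on hF = 9.094 gives T ≈ 332.3 K, at which ψ = 0.31.

T = 332.3 K, V/F = 0.31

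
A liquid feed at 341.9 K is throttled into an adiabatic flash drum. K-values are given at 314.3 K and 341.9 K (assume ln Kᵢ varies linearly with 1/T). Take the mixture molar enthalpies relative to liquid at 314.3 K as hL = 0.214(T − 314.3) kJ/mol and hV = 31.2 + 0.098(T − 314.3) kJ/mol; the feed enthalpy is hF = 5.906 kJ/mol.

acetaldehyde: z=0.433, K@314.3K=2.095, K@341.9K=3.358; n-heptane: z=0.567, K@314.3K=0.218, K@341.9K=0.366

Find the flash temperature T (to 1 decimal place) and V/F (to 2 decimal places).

T = 320.4 K, V/F = 0.15

Adiabatic flash: solve Rachford–Rice at each trial T, then check hF = ψ·hV(T) + (1−ψ)·hL(T).
  T = 314.3 K: K = (2.095, 0.218), RR gives ψ = 0.036, H_out = 1.120 kJ/mol
  T = 341.9 K: K = (3.358, 0.366), RR gives ψ = 0.443, H_out = 18.296 kJ/mol
  T = 328.1 K: K = (2.679, 0.286), RR gives ψ = 0.268, H_out = 10.896 kJ/mol
  T = 321.2 K: K = (2.375, 0.250), RR gives ψ = 0.165, H_out = 6.499 kJ/mol
  T = 317.8 K: K = (2.234, 0.234), RR gives ψ = 0.106, H_out = 4.009 kJ/mol
  T = 319.5 K: K = (2.304, 0.242), RR gives ψ = 0.136, H_out = 5.288 kJ/mol
Linear interpolation between T = 319.5 (H_out = 5.288) and T = 321.2 (H_out = 6.499) on hF = 5.906 gives T ≈ 320.4 K, at which ψ = 0.15.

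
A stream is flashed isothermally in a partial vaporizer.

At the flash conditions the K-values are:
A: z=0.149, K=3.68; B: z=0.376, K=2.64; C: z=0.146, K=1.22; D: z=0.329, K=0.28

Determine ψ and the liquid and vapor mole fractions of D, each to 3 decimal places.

ψ = 0.677, x_D = 0.642, y_D = 0.180

Material balance + equilibrium reduce to Σ zᵢ(Kᵢ−1)/(1+ψ(Kᵢ−1)) = 0.
g(0) = ΣzᵢKᵢ − 1 = 0.811 and g(1) = 1 − Σzᵢ/Kᵢ = -0.478, so a root lies in (0, 1).
Newton iteration, ψ⁰ = 0.5:
  ψ = 0.500: g = 0.1683, g' = -0.923 → ψ = 0.682
  ψ = 0.682: g = -0.0055, g' = -1.023 → ψ = 0.677
Converged at ψ = 0.677.
Compositions from xᵢ = zᵢ/(1+ψ(Kᵢ−1)), yᵢ = Kᵢxᵢ:
  A: x = 0.053, y = 0.195
  B: x = 0.178, y = 0.470
  C: x = 0.127, y = 0.155
  D: x = 0.642, y = 0.180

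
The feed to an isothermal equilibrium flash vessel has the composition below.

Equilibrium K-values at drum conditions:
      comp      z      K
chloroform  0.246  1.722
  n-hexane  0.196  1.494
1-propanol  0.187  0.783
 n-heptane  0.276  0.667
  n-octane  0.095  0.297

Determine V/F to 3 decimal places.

Rachford–Rice: g(V/F) = Σ zᵢ(Kᵢ−1)/(1+V/F(Kᵢ−1)) = 0.
g(0) = ΣzᵢKᵢ − 1 = 0.075 and g(1) = 1 − Σzᵢ/Kᵢ = -0.247, so a root lies in (0, 1).
Iterate (Newton) starting at V/F = 0.5:
  V/F = 0.500: g = -0.0506, g' = -0.267 → V/F = 0.310
  V/F = 0.310: g = -0.0024, g' = -0.247 → V/F = 0.301
Converged at V/F = 0.301.

V/F = 0.301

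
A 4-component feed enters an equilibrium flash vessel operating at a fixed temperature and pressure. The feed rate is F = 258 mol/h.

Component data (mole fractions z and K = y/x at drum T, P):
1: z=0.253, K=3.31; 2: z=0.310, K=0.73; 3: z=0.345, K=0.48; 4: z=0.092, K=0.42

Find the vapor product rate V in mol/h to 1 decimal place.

Let ψ = V/F and solve Σ zᵢ(Kᵢ−1)/(1+ψ(Kᵢ−1)) = 0.
g(0) = ΣzᵢKᵢ − 1 = 0.268 and g(1) = 1 − Σzᵢ/Kᵢ = -0.439, so a root lies in (0, 1).
Iterate (Newton) starting at ψ = 0.5:
  ψ = 0.500: g = -0.1432, g' = -0.553 → ψ = 0.241
  ψ = 0.241: g = 0.0188, g' = -0.747 → ψ = 0.266
  ψ = 0.266: g = 0.0004, g' = -0.713 → ψ = 0.267
Converged at ψ = 0.267.
Then V = ψ·F = 0.2667·258 = 68.8 mol/h and L = F − V = 189.2 mol/h.

V = 68.8 mol/h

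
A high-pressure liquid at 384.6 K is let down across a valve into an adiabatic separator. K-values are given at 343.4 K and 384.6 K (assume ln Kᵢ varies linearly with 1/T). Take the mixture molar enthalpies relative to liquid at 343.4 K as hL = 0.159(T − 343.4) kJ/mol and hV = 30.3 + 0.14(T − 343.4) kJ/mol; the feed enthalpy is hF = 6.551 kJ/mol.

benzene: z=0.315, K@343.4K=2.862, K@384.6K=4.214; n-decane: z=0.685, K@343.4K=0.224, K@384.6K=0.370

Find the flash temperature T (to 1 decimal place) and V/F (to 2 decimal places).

T = 358.4 K, V/F = 0.14

Adiabatic flash: solve Rachford–Rice at each trial T, then check hF = ψ·hV(T) + (1−ψ)·hL(T).
  T = 343.4 K: K = (2.862, 0.224), RR gives ψ = 0.038, H_out = 1.153 kJ/mol
  T = 384.6 K: K = (4.214, 0.370), RR gives ψ = 0.287, H_out = 15.018 kJ/mol
  T = 364.0 K: K = (3.511, 0.292), RR gives ψ = 0.172, H_out = 8.423 kJ/mol
  T = 353.7 K: K = (3.179, 0.257), RR gives ψ = 0.110, H_out = 4.934 kJ/mol
  T = 358.9 K: K = (3.345, 0.274), RR gives ψ = 0.142, H_out = 6.723 kJ/mol
  T = 356.3 K: K = (3.262, 0.265), RR gives ψ = 0.126, H_out = 5.837 kJ/mol
  T = 357.6 K: K = (3.303, 0.270), RR gives ψ = 0.134, H_out = 6.282 kJ/mol
Linear interpolation between T = 357.6 (H_out = 6.282) and T = 358.9 (H_out = 6.723) on hF = 6.551 gives T ≈ 358.4 K, at which ψ = 0.14.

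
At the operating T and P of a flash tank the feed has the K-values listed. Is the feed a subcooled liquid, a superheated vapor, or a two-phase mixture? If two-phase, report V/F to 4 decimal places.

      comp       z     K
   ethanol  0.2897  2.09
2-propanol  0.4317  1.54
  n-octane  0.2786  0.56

superheated vapor

ΣzᵢKᵢ = 1.4263; Σzᵢ/Kᵢ = 0.9164.
Since Σzᵢ/Kᵢ < 1 the mixture is above its dew point — single vapor phase.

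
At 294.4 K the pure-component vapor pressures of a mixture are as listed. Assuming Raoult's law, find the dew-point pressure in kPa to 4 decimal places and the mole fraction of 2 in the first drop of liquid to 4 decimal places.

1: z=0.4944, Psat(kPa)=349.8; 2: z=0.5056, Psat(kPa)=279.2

At the dew point ψ → 1, so Σzᵢ/Kᵢ = 1 with Kᵢ = Pᵢˢᵃᵗ/P ⇒ 1/P = Σzᵢ/Pᵢˢᵃᵗ.
1/P = 0.4944/349.8 + 0.5056/279.2 = 0.0032243 ⇒ P = 310.1480 kPa
xᵢ = zᵢP/Pᵢˢᵃᵗ ⇒ x_2 = 0.5056·310.1480/279.2 = 0.5616

Pdew = 310.1480 kPa, x_2 = 0.5616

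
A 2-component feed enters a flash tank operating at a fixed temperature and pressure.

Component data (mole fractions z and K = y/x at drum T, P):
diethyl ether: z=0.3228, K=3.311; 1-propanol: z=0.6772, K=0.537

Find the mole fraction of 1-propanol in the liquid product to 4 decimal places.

x_1-propanol = 0.8331

Binary case is linear: z₁(K₁−1)(1+ψ(K₂−1)) + z₂(K₂−1)(1+ψ(K₁−1)) = 0
⇒ ψ = [z₁(K₁−1)+z₂(K₂−1)] / [−(K₁−1)(K₂−1)] = 0.43245/1.06999 = 0.4042
Compositions from xᵢ = zᵢ/(1+ψ(Kᵢ−1)), yᵢ = Kᵢxᵢ:
  diethyl ether: x = 0.1669, y = 0.5526
  1-propanol: x = 0.8331, y = 0.4474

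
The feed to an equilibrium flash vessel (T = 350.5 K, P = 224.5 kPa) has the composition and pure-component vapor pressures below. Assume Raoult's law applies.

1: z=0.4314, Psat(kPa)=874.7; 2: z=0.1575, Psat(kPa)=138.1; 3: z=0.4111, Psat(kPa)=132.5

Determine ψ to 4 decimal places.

ψ = 0.8740

Raoult's law: Kᵢ = Pᵢˢᵃᵗ/P = Pᵢˢᵃᵗ/224.5.
  K_1 = 874.7/224.5 = 3.896214, K_2 = 138.1/224.5 = 0.615145, K_3 = 132.5/224.5 = 0.590200
Iterate (Newton) starting at ψ = 0.41:
  ψ = 0.4100: g = 0.29672, g' = -0.8889 → ψ = 0.7438
  ψ = 0.7438: g = 0.06885, g' = -0.5524 → ψ = 0.8685
  ψ = 0.8685: g = 0.00283, g' = -0.5119 → ψ = 0.8740
Converged at ψ = 0.8740.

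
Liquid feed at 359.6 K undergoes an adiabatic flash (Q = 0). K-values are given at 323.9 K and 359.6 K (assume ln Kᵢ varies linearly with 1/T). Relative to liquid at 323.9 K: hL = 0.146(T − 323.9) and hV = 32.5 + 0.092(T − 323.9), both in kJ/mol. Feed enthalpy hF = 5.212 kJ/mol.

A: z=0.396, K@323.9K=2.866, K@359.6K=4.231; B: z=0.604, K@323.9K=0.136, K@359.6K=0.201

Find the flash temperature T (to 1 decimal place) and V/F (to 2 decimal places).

T = 326.3 K, V/F = 0.15

Adiabatic flash: solve Rachford–Rice at each trial T, then check hF = ψ·hV(T) + (1−ψ)·hL(T).
  T = 323.9 K: K = (2.866, 0.136), RR gives ψ = 0.135, H_out = 4.376 kJ/mol
  T = 359.6 K: K = (4.231, 0.201), RR gives ψ = 0.309, H_out = 14.649 kJ/mol
  T = 341.8 K: K = (3.520, 0.167), RR gives ψ = 0.236, H_out = 10.048 kJ/mol
  T = 332.9 K: K = (3.187, 0.151), RR gives ψ = 0.190, H_out = 7.408 kJ/mol
  T = 328.4 K: K = (3.024, 0.144), RR gives ψ = 0.164, H_out = 5.947 kJ/mol
  T = 326.1 K: K = (2.943, 0.140), RR gives ψ = 0.149, H_out = 5.159 kJ/mol
Linear interpolation between T = 326.1 (H_out = 5.159) and T = 328.4 (H_out = 5.947) on hF = 5.212 gives T ≈ 326.3 K, at which ψ = 0.15.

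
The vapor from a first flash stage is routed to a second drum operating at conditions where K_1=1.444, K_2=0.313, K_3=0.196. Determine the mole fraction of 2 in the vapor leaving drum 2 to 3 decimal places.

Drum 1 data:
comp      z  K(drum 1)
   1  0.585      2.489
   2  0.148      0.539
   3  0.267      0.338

y_2 (drum 2) = 0.046

Drum 1:
Newton iteration, ψ₁⁰ = 0.46:
  ψ₁ = 0.460: g = 0.1762, g' = -0.749 → ψ₁ = 0.695
Converged at ψ₁ = 0.695.
Drum-1 compositions:
  1: x = 0.287, y = 0.715
  2: x = 0.218, y = 0.117
  3: x = 0.495, y = 0.167
Drum-2 feed = drum-1 vapor: z₂ = (0.7154, 0.1174, 0.1672).
Drum 2:
Let ψ₂ = V/F and solve Σ zᵢ(Kᵢ−1)/(1+ψ₂(Kᵢ−1)) = 0.
Feasibility: ΣzᵢKᵢ = 1.103, Σzᵢ/Kᵢ = 1.724 — both > 1, two phases present.
Newton–Raphson from ψ₂ = 0.61:
  ψ₂ = 0.610: g = -0.1528, g' = -0.668 → ψ₂ = 0.381
  ψ₂ = 0.381: g = -0.0315, g' = -0.430 → ψ₂ = 0.308
  ψ₂ = 0.308: g = -0.0016, g' = -0.389 → ψ₂ = 0.304
Converged at ψ₂ = 0.304.
  1: x = 0.630, y = 0.910
  2: x = 0.148, y = 0.046
  3: x = 0.221, y = 0.043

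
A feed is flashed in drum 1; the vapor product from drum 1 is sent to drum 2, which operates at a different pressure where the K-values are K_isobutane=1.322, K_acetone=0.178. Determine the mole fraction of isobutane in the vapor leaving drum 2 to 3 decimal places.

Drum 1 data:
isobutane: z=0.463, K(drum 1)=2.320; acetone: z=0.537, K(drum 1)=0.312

y_isobutane (drum 2) = 0.950

Drum 1:
Material balance + equilibrium reduce to Σ zᵢ(Kᵢ−1)/(1+ψ₁(Kᵢ−1)) = 0.
g(0) = ΣzᵢKᵢ − 1 = 0.242 and g(1) = 1 − Σzᵢ/Kᵢ = -0.921, so a root lies in (0, 1).
Iterate (Newton) starting at ψ₁ = 0.5:
  ψ₁ = 0.500: g = -0.1950, g' = -0.883 → ψ₁ = 0.279
  ψ₁ = 0.279: g = -0.0108, g' = -0.820 → ψ₁ = 0.266
Converged at ψ₁ = 0.266.
Drum-1 compositions:
  isobutane: x = 0.343, y = 0.795
  acetone: x = 0.657, y = 0.205
Drum-2 feed = drum-1 vapor: z₂ = (0.7949, 0.2051).
Drum 2:
Binary case is linear: z₁(K₁−1)(1+ψ₂(K₂−1)) + z₂(K₂−1)(1+ψ₂(K₁−1)) = 0
⇒ ψ₂ = [z₁(K₁−1)+z₂(K₂−1)] / [−(K₁−1)(K₂−1)] = 0.0874/0.2647 = 0.330
  isobutane: x = 0.719, y = 0.950
  acetone: x = 0.281, y = 0.050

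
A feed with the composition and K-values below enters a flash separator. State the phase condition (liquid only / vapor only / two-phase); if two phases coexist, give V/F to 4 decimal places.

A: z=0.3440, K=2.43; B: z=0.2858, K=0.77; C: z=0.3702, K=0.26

ΣzᵢKᵢ = 1.1522; Σzᵢ/Kᵢ = 1.9366.
Both exceed 1, so a two-phase solution exists.
Newton iteration, ψ⁰ = 0.5:
  ψ = 0.5000: g = -0.22228, g' = -0.7692 → ψ = 0.2110
  ψ = 0.2110: g = -0.01585, g' = -0.7165 → ψ = 0.1889
  ψ = 0.1889: g = 0.00011, g' = -0.7265 → ψ = 0.1891
Converged at ψ = 0.1891.

two-phase, V/F = 0.1891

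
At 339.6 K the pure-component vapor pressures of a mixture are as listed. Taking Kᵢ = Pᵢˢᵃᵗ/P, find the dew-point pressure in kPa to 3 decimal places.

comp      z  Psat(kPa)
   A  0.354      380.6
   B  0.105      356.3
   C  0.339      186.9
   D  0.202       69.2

Pdew = 167.850 kPa

At the dew point ψ → 1, so Σzᵢ/Kᵢ = 1 with Kᵢ = Pᵢˢᵃᵗ/P ⇒ 1/P = Σzᵢ/Pᵢˢᵃᵗ.
1/P = 0.354/380.6 + 0.105/356.3 + 0.339/186.9 + 0.202/69.2 = 0.005958 ⇒ P = 167.850 kPa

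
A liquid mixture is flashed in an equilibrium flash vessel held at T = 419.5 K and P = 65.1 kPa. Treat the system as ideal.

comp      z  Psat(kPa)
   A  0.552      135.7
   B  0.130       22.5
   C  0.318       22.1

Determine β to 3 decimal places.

β = 0.425

Raoult's law: Kᵢ = Pᵢˢᵃᵗ/P = Pᵢˢᵃᵗ/65.1.
  K_A = 135.7/65.1 = 2.08449, K_B = 22.5/65.1 = 0.34562, K_C = 22.1/65.1 = 0.33948
Let β = V/F and solve Σ zᵢ(Kᵢ−1)/(1+β(Kᵢ−1)) = 0.
Check two-phase: ΣzᵢKᵢ = 1.304 > 1 and Σzᵢ/Kᵢ = 1.578 > 1, so g(0) = 0.304 > 0 and g(1) = -0.578 < 0.
Newton–Raphson from β = 0.5:
  β = 0.500: g = -0.0519, g' = -0.705 → β = 0.426
  β = 0.426: g = -0.0010, g' = -0.680 → β = 0.425
Converged at β = 0.425.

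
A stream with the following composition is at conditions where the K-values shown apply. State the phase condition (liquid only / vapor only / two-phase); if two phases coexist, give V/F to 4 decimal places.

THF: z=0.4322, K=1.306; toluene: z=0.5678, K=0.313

liquid only

ΣzᵢKᵢ = 0.7422; Σzᵢ/Kᵢ = 2.1450.
Since ΣzᵢKᵢ < 1 the mixture is below its bubble point — single liquid phase.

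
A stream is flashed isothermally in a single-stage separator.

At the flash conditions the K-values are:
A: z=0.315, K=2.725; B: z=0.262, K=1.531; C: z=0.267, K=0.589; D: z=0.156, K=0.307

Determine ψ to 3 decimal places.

Rachford–Rice: g(ψ) = Σ zᵢ(Kᵢ−1)/(1+ψ(Kᵢ−1)) = 0.
g(0) = ΣzᵢKᵢ − 1 = 0.465 and g(1) = 1 − Σzᵢ/Kᵢ = -0.248, so a root lies in (0, 1).
Iterate (Newton) starting at ψ = 0.5:
  ψ = 0.500: g = 0.0981, g' = -0.563 → ψ = 0.674
  ψ = 0.674: g = -0.0011, g' = -0.591 → ψ = 0.672
Converged at ψ = 0.672.

ψ = 0.672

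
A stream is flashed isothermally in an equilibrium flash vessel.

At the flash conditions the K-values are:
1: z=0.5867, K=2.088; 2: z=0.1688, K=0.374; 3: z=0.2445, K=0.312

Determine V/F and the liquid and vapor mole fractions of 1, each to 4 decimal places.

V/F = 0.5045, x_1 = 0.3788, y_1 = 0.7909

Newton–Raphson from V/F = 0.5:
  V/F = 0.5000: g = 0.00319, g' = -0.7004 → V/F = 0.5046
Converged at V/F = 0.5045.
Compositions from xᵢ = zᵢ/(1+V/F(Kᵢ−1)), yᵢ = Kᵢxᵢ:
  1: x = 0.3788, y = 0.7909
  2: x = 0.2467, y = 0.0923
  3: x = 0.3745, y = 0.1168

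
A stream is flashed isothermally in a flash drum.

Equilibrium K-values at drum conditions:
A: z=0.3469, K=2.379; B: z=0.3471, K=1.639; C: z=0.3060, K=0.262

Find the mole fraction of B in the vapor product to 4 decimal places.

Rachford–Rice: g(ψ) = Σ zᵢ(Kᵢ−1)/(1+ψ(Kᵢ−1)) = 0.
Check two-phase: ΣzᵢKᵢ = 1.4743 > 1 and Σzᵢ/Kᵢ = 1.5255 > 1, so g(0) = 0.4743 > 0 and g(1) = -0.5255 < 0.
Newton–Raphson from ψ = 0.38:
  ψ = 0.3800: g = 0.17851, g' = -0.6977 → ψ = 0.6359
  ψ = 0.6359: g = -0.01291, g' = -0.8506 → ψ = 0.6207
  ψ = 0.6207: g = -0.00015, g' = -0.8317 → ψ = 0.6205
Converged at ψ = 0.6205.
Compositions from xᵢ = zᵢ/(1+ψ(Kᵢ−1)), yᵢ = Kᵢxᵢ:
  A: x = 0.1869, y = 0.4447
  B: x = 0.2485, y = 0.4074
  C: x = 0.5645, y = 0.1479

y_B = 0.4074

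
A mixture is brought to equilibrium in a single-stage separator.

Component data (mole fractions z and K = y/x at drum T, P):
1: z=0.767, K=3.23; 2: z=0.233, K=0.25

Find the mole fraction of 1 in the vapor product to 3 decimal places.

y_1 = 0.813

Newton iteration, ψ⁰ = 0.49:
  ψ = 0.490: g = 0.5410, g' = -1.199 → ψ = 0.941
  ψ = 0.941: g = -0.0426, g' = -1.914 → ψ = 0.919
  ψ = 0.919: g = -0.0017, g' = -1.768 → ψ = 0.918
Converged at ψ = 0.918.
Compositions from xᵢ = zᵢ/(1+ψ(Kᵢ−1)), yᵢ = Kᵢxᵢ:
  1: x = 0.252, y = 0.813
  2: x = 0.748, y = 0.187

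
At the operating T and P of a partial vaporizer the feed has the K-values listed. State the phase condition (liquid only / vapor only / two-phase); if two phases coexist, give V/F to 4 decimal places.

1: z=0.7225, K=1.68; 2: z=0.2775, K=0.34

ΣzᵢKᵢ = 1.3081; Σzᵢ/Kᵢ = 1.2462.
Both exceed 1, so a two-phase solution exists.
Let ψ = V/F and solve Σ zᵢ(Kᵢ−1)/(1+ψ(Kᵢ−1)) = 0.
Newton iteration, ψ⁰ = 0.5:
  ψ = 0.5000: g = 0.09328, g' = -0.4553 → ψ = 0.7049
  ψ = 0.7049: g = -0.01036, g' = -0.5753 → ψ = 0.6869
  ψ = 0.6869: g = -0.00014, g' = -0.5597 → ψ = 0.6866
Converged at ψ = 0.6866.

two-phase, V/F = 0.6866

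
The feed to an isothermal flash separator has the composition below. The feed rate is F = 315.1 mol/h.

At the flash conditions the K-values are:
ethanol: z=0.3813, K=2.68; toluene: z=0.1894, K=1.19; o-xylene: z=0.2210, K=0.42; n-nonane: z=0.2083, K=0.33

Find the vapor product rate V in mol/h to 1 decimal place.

V = 153.2 mol/h

Material balance + equilibrium reduce to Σ zᵢ(Kᵢ−1)/(1+ψ(Kᵢ−1)) = 0.
Feasibility: ΣzᵢKᵢ = 1.4088, Σzᵢ/Kᵢ = 1.4588 — both > 1, two phases present.
Newton iteration, ψ⁰ = 0.5:
  ψ = 0.5000: g = -0.00939, g' = -0.6825 → ψ = 0.4862
Converged at ψ = 0.4862.
Then V = ψ·F = 0.4862·315.1 = 153.2 mol/h and L = F − V = 161.9 mol/h.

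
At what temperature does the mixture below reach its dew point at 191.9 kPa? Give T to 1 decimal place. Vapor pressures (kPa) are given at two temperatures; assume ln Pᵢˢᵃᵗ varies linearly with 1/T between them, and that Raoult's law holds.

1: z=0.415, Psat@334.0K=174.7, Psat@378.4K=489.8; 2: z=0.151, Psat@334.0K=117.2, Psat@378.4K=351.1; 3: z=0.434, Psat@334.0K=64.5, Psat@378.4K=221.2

T = 358.9 K

Dew-point temperature: Σzᵢ·P/Pᵢˢᵃᵗ(T) = 1. Interpolate ln Pᵢˢᵃᵗ = aᵢ + bᵢ/T.
  T = 334.0 K: ΣzᵢP/Pᵢˢᵃᵗ = 1.9943
  T = 378.4 K: ΣzᵢP/Pᵢˢᵃᵗ = 0.6216
  T = 356.2 K: ΣzᵢP/Pᵢˢᵃᵗ = 1.0727
  T = 367.3 K: ΣzᵢP/Pᵢˢᵃᵗ = 0.8097
  T = 361.8 K: ΣzᵢP/Pᵢˢᵃᵗ = 0.9287
  T = 359.0 K: ΣzᵢP/Pᵢˢᵃᵗ = 0.9975
Interpolating between 356.2 K and 359.0 K gives T ≈ 358.9 K.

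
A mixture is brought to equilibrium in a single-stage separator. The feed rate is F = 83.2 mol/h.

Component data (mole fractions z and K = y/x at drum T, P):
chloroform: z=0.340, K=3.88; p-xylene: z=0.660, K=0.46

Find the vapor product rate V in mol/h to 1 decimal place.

Material balance + equilibrium reduce to Σ zᵢ(Kᵢ−1)/(1+ψ(Kᵢ−1)) = 0.
Feasibility: ΣzᵢKᵢ = 1.623, Σzᵢ/Kᵢ = 1.522 — both > 1, two phases present.
Newton iteration, ψ⁰ = 0.42:
  ψ = 0.420: g = -0.0178, g' = -0.900 → ψ = 0.400
Converged at ψ = 0.400.
Then V = ψ·F = 0.4005·83.2 = 33.3 mol/h and L = F − V = 49.9 mol/h.

V = 33.3 mol/h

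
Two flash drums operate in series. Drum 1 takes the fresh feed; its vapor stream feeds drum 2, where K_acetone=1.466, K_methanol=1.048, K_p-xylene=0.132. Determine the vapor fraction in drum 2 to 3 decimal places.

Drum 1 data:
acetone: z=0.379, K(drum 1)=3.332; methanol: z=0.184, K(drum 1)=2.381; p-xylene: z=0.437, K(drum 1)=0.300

V/F (drum 2) = 0.222

Drum 1:
Rachford–Rice: g(ψ₁) = Σ zᵢ(Kᵢ−1)/(1+ψ₁(Kᵢ−1)) = 0.
Feasibility: ΣzᵢKᵢ = 1.832, Σzᵢ/Kᵢ = 1.648 — both > 1, two phases present.
Newton–Raphson from ψ₁ = 0.5:
  ψ₁ = 0.500: g = 0.0877, g' = -1.069 → ψ₁ = 0.582
Converged at ψ₁ = 0.582.
Drum-1 compositions:
  acetone: x = 0.161, y = 0.536
  methanol: x = 0.102, y = 0.243
  p-xylene: x = 0.737, y = 0.221
Drum-2 feed = drum-1 vapor: z₂ = (0.5359, 0.2430, 0.2211).
Drum 2:
Material balance + equilibrium reduce to Σ zᵢ(Kᵢ−1)/(1+ψ₂(Kᵢ−1)) = 0.
Check two-phase: ΣzᵢKᵢ = 1.069 > 1 and Σzᵢ/Kᵢ = 2.273 > 1, so g(0) = 0.069 > 0 and g(1) = -1.273 < 0.
Newton iteration, ψ₂⁰ = 0.5:
  ψ₂ = 0.500: g = -0.1252, g' = -0.597 → ψ₂ = 0.290
  ψ₂ = 0.290: g = -0.0251, g' = -0.389 → ψ₂ = 0.226
  ψ₂ = 0.226: g = -0.0012, g' = -0.353 → ψ₂ = 0.222
Converged at ψ₂ = 0.222.
  acetone: x = 0.486, y = 0.712
  methanol: x = 0.240, y = 0.252
  p-xylene: x = 0.274, y = 0.036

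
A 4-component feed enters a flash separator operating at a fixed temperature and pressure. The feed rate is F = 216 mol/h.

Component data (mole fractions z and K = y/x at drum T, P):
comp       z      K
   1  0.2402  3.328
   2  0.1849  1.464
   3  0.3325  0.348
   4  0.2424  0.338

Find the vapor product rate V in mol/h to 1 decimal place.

V = 49.1 mol/h

Rachford–Rice: g(β) = Σ zᵢ(Kᵢ−1)/(1+β(Kᵢ−1)) = 0.
Feasibility: ΣzᵢKᵢ = 1.2677, Σzᵢ/Kᵢ = 1.8711 — both > 1, two phases present.
Newton iteration, β⁰ = 0.5:
  β = 0.5000: g = -0.23347, g' = -0.8527 → β = 0.2262
  β = 0.2262: g = 0.00091, g' = -0.9326 → β = 0.2272
Converged at β = 0.2272.
Then V = β·F = 0.2272·216 = 49.1 mol/h and L = F − V = 166.9 mol/h.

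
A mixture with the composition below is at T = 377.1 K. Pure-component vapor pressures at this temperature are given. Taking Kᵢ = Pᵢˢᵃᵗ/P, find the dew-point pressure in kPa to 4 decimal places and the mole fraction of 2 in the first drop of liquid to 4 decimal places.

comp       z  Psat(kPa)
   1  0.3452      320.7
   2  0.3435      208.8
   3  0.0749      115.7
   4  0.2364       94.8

Pdew = 170.5744 kPa, x_2 = 0.2806

At the dew point ψ → 1, so Σzᵢ/Kᵢ = 1 with Kᵢ = Pᵢˢᵃᵗ/P ⇒ 1/P = Σzᵢ/Pᵢˢᵃᵗ.
1/P = 0.3452/320.7 + 0.3435/208.8 + 0.0749/115.7 + 0.2364/94.8 = 0.0058625 ⇒ P = 170.5744 kPa
xᵢ = zᵢP/Pᵢˢᵃᵗ ⇒ x_2 = 0.3435·170.5744/208.8 = 0.2806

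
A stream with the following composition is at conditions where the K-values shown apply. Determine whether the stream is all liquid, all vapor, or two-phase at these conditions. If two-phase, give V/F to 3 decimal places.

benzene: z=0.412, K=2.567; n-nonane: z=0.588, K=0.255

ΣzᵢKᵢ = 1.208; Σzᵢ/Kᵢ = 2.466.
Both exceed 1, so a two-phase solution exists.
Rachford–Rice: g(ψ) = Σ zᵢ(Kᵢ−1)/(1+ψ(Kᵢ−1)) = 0.
Binary case is linear: z₁(K₁−1)(1+ψ(K₂−1)) + z₂(K₂−1)(1+ψ(K₁−1)) = 0
⇒ ψ = [z₁(K₁−1)+z₂(K₂−1)] / [−(K₁−1)(K₂−1)] = 0.2075/1.1674 = 0.178

two-phase, V/F = 0.178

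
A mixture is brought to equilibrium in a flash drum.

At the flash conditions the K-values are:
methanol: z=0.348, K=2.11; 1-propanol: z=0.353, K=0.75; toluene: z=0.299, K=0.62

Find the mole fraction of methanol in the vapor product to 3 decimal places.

y_methanol = 0.463

Material balance + equilibrium reduce to Σ zᵢ(Kᵢ−1)/(1+ψ(Kᵢ−1)) = 0.
g(0) = ΣzᵢKᵢ − 1 = 0.184 and g(1) = 1 − Σzᵢ/Kᵢ = -0.118, so a root lies in (0, 1).
Newton–Raphson from ψ = 0.5:
  ψ = 0.500: g = 0.0073, g' = -0.272 → ψ = 0.527
Converged at ψ = 0.527.
Compositions from xᵢ = zᵢ/(1+ψ(Kᵢ−1)), yᵢ = Kᵢxᵢ:
  methanol: x = 0.220, y = 0.463
  1-propanol: x = 0.407, y = 0.305
  toluene: x = 0.374, y = 0.232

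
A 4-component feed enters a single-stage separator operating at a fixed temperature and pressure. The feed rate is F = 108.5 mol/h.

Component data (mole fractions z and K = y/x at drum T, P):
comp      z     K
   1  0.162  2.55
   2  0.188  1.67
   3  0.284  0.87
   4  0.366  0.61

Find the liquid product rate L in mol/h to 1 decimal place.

Newton–Raphson from V/F = 0.5:
  V/F = 0.500: g = 0.0190, g' = -0.262 → V/F = 0.572
  V/F = 0.572: g = 0.0004, g' = -0.251 → V/F = 0.574
Converged at V/F = 0.574.
Then V = V/F·F = 0.5742·108.5 = 62.3 mol/h and L = F − V = 46.2 mol/h.

L = 46.2 mol/h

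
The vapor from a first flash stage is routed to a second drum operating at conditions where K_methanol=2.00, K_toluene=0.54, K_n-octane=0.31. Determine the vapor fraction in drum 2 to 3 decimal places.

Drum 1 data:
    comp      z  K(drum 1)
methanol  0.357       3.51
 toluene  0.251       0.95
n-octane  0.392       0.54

Drum 1:
Rachford–Rice: g(ψ₁) = Σ zᵢ(Kᵢ−1)/(1+ψ₁(Kᵢ−1)) = 0.
Feasibility: ΣzᵢKᵢ = 1.703, Σzᵢ/Kᵢ = 1.092 — both > 1, two phases present.
Iterate (Newton) starting at ψ₁ = 0.43:
  ψ₁ = 0.430: g = 0.1933, g' = -0.650 → ψ₁ = 0.728
  ψ₁ = 0.728: g = 0.0330, g' = -0.470 → ψ₁ = 0.798
  ψ₁ = 0.798: g = 0.0005, g' = -0.457 → ψ₁ = 0.799
Converged at ψ₁ = 0.799.
Drum-1 compositions:
  methanol: x = 0.119, y = 0.417
  toluene: x = 0.261, y = 0.248
  n-octane: x = 0.620, y = 0.335
Drum-2 feed = drum-1 vapor: z₂ = (0.4170, 0.2484, 0.3347).
Drum 2:
Rachford–Rice: g(ψ₂) = Σ zᵢ(Kᵢ−1)/(1+ψ₂(Kᵢ−1)) = 0.
Check two-phase: ΣzᵢKᵢ = 1.072 > 1 and Σzᵢ/Kᵢ = 1.748 > 1, so g(0) = 0.072 > 0 and g(1) = -0.748 < 0.
Iterate (Newton) starting at ψ₂ = 0.5:
  ψ₂ = 0.500: g = -0.2230, g' = -0.645 → ψ₂ = 0.155
  ψ₂ = 0.155: g = -0.0203, g' = -0.573 → ψ₂ = 0.119
Converged at ψ₂ = 0.119.
  methanol: x = 0.373, y = 0.745
  toluene: x = 0.263, y = 0.142
  n-octane: x = 0.365, y = 0.113

V/F (drum 2) = 0.119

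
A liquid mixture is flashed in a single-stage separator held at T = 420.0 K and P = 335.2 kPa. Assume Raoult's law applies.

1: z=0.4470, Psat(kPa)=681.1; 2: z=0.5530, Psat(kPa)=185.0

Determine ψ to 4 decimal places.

Raoult's law: Kᵢ = Pᵢˢᵃᵗ/P = Pᵢˢᵃᵗ/335.2.
  K_1 = 681.1/335.2 = 2.031921, K_2 = 185.0/335.2 = 0.551909
Iterate (Newton) starting at ψ = 0.5:
  ψ = 0.5000: g = -0.01507, g' = -0.3915 → ψ = 0.4615
  ψ = 0.4615: g = 0.00006, g' = -0.3949 → ψ = 0.4617
Converged at ψ = 0.4617.

ψ = 0.4617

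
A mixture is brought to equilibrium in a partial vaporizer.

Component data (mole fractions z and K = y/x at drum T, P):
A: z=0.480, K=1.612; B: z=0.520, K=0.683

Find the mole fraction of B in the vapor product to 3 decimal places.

Material balance + equilibrium reduce to Σ zᵢ(Kᵢ−1)/(1+V/F(Kᵢ−1)) = 0.
Check two-phase: ΣzᵢKᵢ = 1.129 > 1 and Σzᵢ/Kᵢ = 1.059 > 1, so g(0) = 0.129 > 0 and g(1) = -0.059 < 0.
Binary case is linear: z₁(K₁−1)(1+V/F(K₂−1)) + z₂(K₂−1)(1+V/F(K₁−1)) = 0
⇒ V/F = [z₁(K₁−1)+z₂(K₂−1)] / [−(K₁−1)(K₂−1)] = 0.1289/0.1940 = 0.665
Compositions from xᵢ = zᵢ/(1+V/F(Kᵢ−1)), yᵢ = Kᵢxᵢ:
  A: x = 0.341, y = 0.550
  B: x = 0.659, y = 0.450

y_B = 0.450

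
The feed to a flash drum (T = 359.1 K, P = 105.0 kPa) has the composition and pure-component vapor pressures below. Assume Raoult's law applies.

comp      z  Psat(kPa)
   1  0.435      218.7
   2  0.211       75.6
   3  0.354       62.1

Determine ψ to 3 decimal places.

Raoult's law: Kᵢ = Pᵢˢᵃᵗ/P = Pᵢˢᵃᵗ/105.0.
  K_1 = 218.7/105.0 = 2.08286, K_2 = 75.6/105.0 = 0.72000, K_3 = 62.1/105.0 = 0.59143
Rachford–Rice: g(ψ) = Σ zᵢ(Kᵢ−1)/(1+ψ(Kᵢ−1)) = 0.
Check two-phase: ΣzᵢKᵢ = 1.267 > 1 and Σzᵢ/Kᵢ = 1.100 > 1, so g(0) = 0.267 > 0 and g(1) = -0.100 < 0.
Iterate (Newton) starting at ψ = 0.36:
  ψ = 0.360: g = 0.1036, g' = -0.366 → ψ = 0.643
  ψ = 0.643: g = 0.0094, g' = -0.311 → ψ = 0.673
  ψ = 0.673: g = 0.0000, g' = -0.308 → ψ = 0.674
Converged at ψ = 0.674.

ψ = 0.674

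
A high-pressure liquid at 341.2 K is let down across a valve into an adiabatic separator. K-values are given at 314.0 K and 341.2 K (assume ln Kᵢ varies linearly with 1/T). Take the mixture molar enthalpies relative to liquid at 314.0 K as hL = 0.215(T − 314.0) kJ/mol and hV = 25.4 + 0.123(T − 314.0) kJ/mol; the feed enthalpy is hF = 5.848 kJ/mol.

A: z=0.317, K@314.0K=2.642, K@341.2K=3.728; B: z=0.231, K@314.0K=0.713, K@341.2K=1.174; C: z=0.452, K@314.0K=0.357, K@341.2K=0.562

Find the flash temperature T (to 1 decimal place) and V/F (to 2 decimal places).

Adiabatic flash: solve Rachford–Rice at each trial T, then check hF = ψ·hV(T) + (1−ψ)·hL(T).
  T = 314.0 K: K = (2.642, 0.713, 0.357), RR gives ψ = 0.184, H_out = 4.677 kJ/mol
  T = 341.2 K: K = (3.728, 1.174, 0.562), RR gives ψ = 0.805, H_out = 24.282 kJ/mol
  T = 327.6 K: K = (3.161, 0.924, 0.452), RR gives ψ = 0.451, H_out = 13.813 kJ/mol
  T = 320.8 K: K = (2.895, 0.814, 0.403), RR gives ψ = 0.312, H_out = 9.199 kJ/mol
  T = 317.4 K: K = (2.767, 0.762, 0.379), RR gives ψ = 0.248, H_out = 6.941 kJ/mol
  T = 315.7 K: K = (2.704, 0.737, 0.368), RR gives ψ = 0.216, H_out = 5.812 kJ/mol
Linear interpolation between T = 315.7 (H_out = 5.812) and T = 317.4 (H_out = 6.941) on hF = 5.848 gives T ≈ 315.8 K, at which ψ = 0.22.

T = 315.8 K, V/F = 0.22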